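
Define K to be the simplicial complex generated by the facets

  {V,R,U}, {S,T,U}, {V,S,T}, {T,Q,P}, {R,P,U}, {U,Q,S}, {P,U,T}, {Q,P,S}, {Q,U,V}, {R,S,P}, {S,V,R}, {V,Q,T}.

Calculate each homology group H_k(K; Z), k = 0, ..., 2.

H_0 ≅ Z,  H_1 ≅ Z/2,  H_2 = 0.

Order the vertices as P < Q < R < S < T < U < V. Listing each simplex with vertices in this order, K has dimension 2 with simplices:

  0-simplices (7): P, Q, R, S, T, U, V
  1-simplices (18): PQ, PR, PS, PT, PU, QS, QT, QU, QV, RS, RU, RV, ST, SU, SV, TU, TV, UV
  2-simplices (12): PQS, PQT, PRS, PRU, PTU, QSU, QTV, QUV, RSV, RUV, STU, STV

Hence C_0 ≅ Z^7, C_1 ≅ Z^18, C_2 ≅ Z^12.

Boundary ∂_1: C_1 → C_0 maps an edge to its endpoints' difference, ∂[p,q] = q − p. For instance
  ∂RS = S − R.
The resulting 7×18 matrix has rank 6, and its Smith normal form has invariant factors (1,1,1,1,1,1).

Boundary ∂_2: C_2 → C_1 sends each 2-simplex [p,q,r] to [q,r] − [p,r] + [p,q]. For instance
  ∂PQT = QT − PT + PQ,
  ∂STU = TU − SU + ST.
This gives a 18×12 integer matrix of rank 12; reducing to Smith normal form yields diagonal entries (1,1,1,1,1,1,1,1,1,1,1,2).

Now H_k = ker ∂_k / im ∂_{k+1}, so:

  H_0: rank C_0 − rank ∂_1 = 7 − 6 = 1, and the invariant factors of ∂_1 are all 1, so H_0 = Z.
  H_1: rank ker ∂_1 − rank ∂_2 = (18 − 6) − 12 = 0, and ∂_2 has invariant factor 2 > 1, so H_1 = Z/2.
  H_2: rank ker ∂_2 − rank ∂_3 = (12 − 12) − 0 = 0, and there is no ∂_3, so H_2 = 0.

As a check, the Euler characteristic is 7 − 18 + 12 = 1, which agrees with 1 − 0 + 0 = 1.
(K is a triangulation of the real projective plane RP^2.)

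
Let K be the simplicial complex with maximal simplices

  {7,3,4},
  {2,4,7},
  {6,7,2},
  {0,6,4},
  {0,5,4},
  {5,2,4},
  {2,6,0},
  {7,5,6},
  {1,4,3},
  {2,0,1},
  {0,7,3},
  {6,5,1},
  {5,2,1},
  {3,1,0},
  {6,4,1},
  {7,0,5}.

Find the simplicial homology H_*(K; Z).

K has 8 vertices, 24 edges, 16 triangles.
rank ∂_0 = 0, rank ∂_1 = 7 ⇒ b_0 = 8 − 0 − 7 = 1; all invariant factors of ∂_1 are 1 so no torsion. So H_0 = Z.
rank ∂_1 = 7, rank ∂_2 = 15 ⇒ b_1 = 24 − 7 − 15 = 2; all invariant factors of ∂_2 are 1 so no torsion. So H_1 = Z^2.
rank ∂_2 = 15, rank ∂_3 = 0 ⇒ b_2 = 16 − 15 − 0 = 1. So H_2 = Z.

H_0 = Z,  H_1 = Z^2,  H_2 = Z.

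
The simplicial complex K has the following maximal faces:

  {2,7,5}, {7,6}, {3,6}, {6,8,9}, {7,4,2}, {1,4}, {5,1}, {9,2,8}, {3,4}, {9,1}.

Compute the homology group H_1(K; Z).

H_1 ≅ Z^4.

Fix the vertex order 1 < 2 < 3 < 4 < 5 < 6 < 7 < 8 < 9 and write every simplex with vertices in increasing order. Then dim K = 2 and the simplices of K are:

  0-simplices (9): [1], [2], [3], [4], [5], [6], [7], [8], [9]
  1-simplices (16): [1,4], [1,5], [1,9], [2,4], [2,5], [2,7], [2,8], [2,9], [3,4], [3,6], [4,7], [5,7], [6,7], [6,8], [6,9], [8,9]
  2-simplices (4): [2,4,7], [2,5,7], [2,8,9], [6,8,9]

Hence C_0 ≅ Z^9, C_1 ≅ Z^16, C_2 ≅ Z^4.

Boundary ∂_1: C_1 → C_0 is given by ∂[p,q] = [q] − [p]. For instance
  ∂[1,4] = [4] − [1].
As a 9×16 matrix over Z this has rank 8, with invariant factors (1,1,1,1,1,1,1,1).

Boundary ∂_2: C_2 → C_1 maps a triangle to the signed sum of its edges. For instance
  ∂[2,8,9] = [8,9] − [2,9] + [2,8],
  ∂[2,5,7] = [5,7] − [2,7] + [2,5].
This gives a 16×4 integer matrix of rank 4; reducing to Smith normal form yields diagonal entries (1,1,1,1).

Now H_k = ker ∂_k / im ∂_{k+1}, so:

  H_1: rank ker ∂_1 − rank ∂_2 = (16 − 8) − 4 = 4, and the invariant factors of ∂_2 are all 1, so H_1 = Z^4.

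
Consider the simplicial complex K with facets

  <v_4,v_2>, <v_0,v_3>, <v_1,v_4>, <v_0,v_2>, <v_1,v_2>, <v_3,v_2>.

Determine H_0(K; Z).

K has 5 vertices, 6 edges.
rank ∂_0 = 0, rank ∂_1 = 4 ⇒ b_0 = 5 − 0 − 4 = 1; all invariant factors of ∂_1 are 1 so no torsion. So H_0 ≅ Z.

H_0 = Z.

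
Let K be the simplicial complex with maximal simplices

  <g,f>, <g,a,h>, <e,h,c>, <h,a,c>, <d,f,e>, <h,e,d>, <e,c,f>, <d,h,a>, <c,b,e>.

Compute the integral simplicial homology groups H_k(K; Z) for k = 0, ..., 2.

Take the total order a < b < c < d < e < f < g < h on the vertex set. Then K (dimension 2) consists of the simplices:

  0-simplices (8): a, b, c, d, e, f, g, h
  1-simplices (16): ac, ad, ag, ah, bc, be, ce, cf, ch, de, df, dh, ef, eh, fg, gh
  2-simplices (8): ach, adh, agh, bce, cef, ceh, def, deh

Hence C_0 ≅ Z^8, C_1 ≅ Z^16, C_2 ≅ Z^8.

Boundary ∂_1: C_1 → C_0 sends each edge [p,q] (with p < q) to q − p. For instance
  ∂df = f − d.
This gives a 8×16 integer matrix of rank 7; reducing to Smith normal form yields diagonal entries (1,1,1,1,1,1,1).

Boundary ∂_2: C_2 → C_1 sends each 2-simplex [p,q,r] to [q,r] − [p,r] + [p,q]. For instance
  ∂ach = ch − ah + ac,
  ∂deh = eh − dh + de.
As a 16×8 matrix over Z this has rank 8, with invariant factors (1,1,1,1,1,1,1,1).

Reading off H_k = ker ∂_k / im ∂_{k+1}:

  H_0: rank C_0 − rank ∂_1 = 8 − 7 = 1, and the invariant factors of ∂_1 are all 1, so H_0 ≅ Z.
  H_1: rank ker ∂_1 − rank ∂_2 = (16 − 7) − 8 = 1, and the invariant factors of ∂_2 are all 1, so H_1 ≅ Z.
  H_2: rank ker ∂_2 − rank ∂_3 = (8 − 8) − 0 = 0, and there is no ∂_3, so H_2 ≅ 0.

H_0 ≅ Z,  H_1 ≅ Z,  H_2 = 0.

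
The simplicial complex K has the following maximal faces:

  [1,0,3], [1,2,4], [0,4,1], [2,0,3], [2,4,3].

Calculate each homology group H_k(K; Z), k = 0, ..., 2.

K has 5 vertices, 10 edges, 5 triangles.
rank ∂_0 = 0, rank ∂_1 = 4 ⇒ b_0 = 5 − 0 − 4 = 1; all invariant factors of ∂_1 are 1 so no torsion. So H_0 = Z.
rank ∂_1 = 4, rank ∂_2 = 5 ⇒ b_1 = 10 − 4 − 5 = 1; all invariant factors of ∂_2 are 1 so no torsion. So H_1 = Z.
rank ∂_2 = 5, rank ∂_3 = 0 ⇒ b_2 = 5 − 5 − 0 = 0. So H_2 = 0.

H_0 ≅ Z,  H_1 ≅ Z,  H_2 = 0.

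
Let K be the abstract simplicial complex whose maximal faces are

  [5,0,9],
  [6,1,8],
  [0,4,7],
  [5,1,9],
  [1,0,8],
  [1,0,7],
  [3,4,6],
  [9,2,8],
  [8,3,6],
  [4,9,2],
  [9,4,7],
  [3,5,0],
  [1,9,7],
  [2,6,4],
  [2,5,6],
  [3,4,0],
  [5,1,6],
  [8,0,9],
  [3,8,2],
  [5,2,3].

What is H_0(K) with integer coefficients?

We work with the vertex ordering 0 < 1 < 2 < 3 < 4 < 5 < 6 < 7 < 8 < 9. The simplices of K, each written with vertices in increasing order, are:

  0-simplices (10): [0], [1], [2], [3], [4], [5], [6], [7], [8], [9]
  1-simplices (30): (30 of them)
  2-simplices (20): (20 of them)

so the chain groups are C_0 ≅ Z^10, C_1 ≅ Z^30, C_2 ≅ Z^20.

Boundary ∂_1: C_1 → C_0 is given by ∂[p,q] = [q] − [p].
As a 10×30 matrix over Z this has rank 9, with invariant factors (1,1,1,1,1,1,1,1,1).

∂_2: C_2 → C_1 maps a triangle to the signed sum of its edges. For instance
  ∂[2,3,5] = [3,5] − [2,5] + [2,3],
  ∂[0,4,7] = [4,7] − [0,7] + [0,4].
As a 30×20 matrix over Z this has rank 20, with invariant factors (1,1,1,1,1,1,1,1,1,1,1,1,1,1,1,1,1,1,1,2).

Computing H_k = (kernel of ∂_k) / (image of ∂_{k+1}):

  H_0: rank C_0 − rank ∂_1 = 10 − 9 = 1, and the invariant factors of ∂_1 are all 1, so H_0 = Z.

(K is a triangulation of the Klein bottle.)

H_0 ≅ Z.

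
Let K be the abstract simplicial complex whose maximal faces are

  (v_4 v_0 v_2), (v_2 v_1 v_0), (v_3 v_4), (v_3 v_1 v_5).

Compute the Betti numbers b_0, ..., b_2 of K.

Fix the vertex order v_0 < v_1 < v_2 < v_3 < v_4 < v_5 and write every simplex with vertices in increasing order. Then dim K = 2 and the simplices of K are:

  0-simplices (6): [v_0], [v_1], [v_2], [v_3], [v_4], [v_5]
  1-simplices (9): [v_0,v_1], [v_0,v_2], [v_0,v_4], [v_1,v_2], [v_1,v_3], [v_1,v_5], [v_2,v_4], [v_3,v_4], [v_3,v_5]
  2-simplices (3): [v_0,v_1,v_2], [v_0,v_2,v_4], [v_1,v_3,v_5]

giving chain groups C_0 ≅ Z^6, C_1 ≅ Z^9, C_2 ≅ Z^3.

The boundary map ∂_1: C_1 → C_0 maps an edge to its endpoints' difference, ∂[p,q] = q − p. For instance
  ∂[v_0,v_1] = [v_1] − [v_0].
As a 6×9 matrix over Z this has rank 5, with invariant factors (1,1,1,1,1).

Boundary ∂_2: C_2 → C_1 acts by ∂[p,q,r] = [q,r] − [p,r] + [p,q]. For instance
  ∂[v_0,v_2,v_4] = [v_2,v_4] − [v_0,v_4] + [v_0,v_2],
  ∂[v_1,v_3,v_5] = [v_3,v_5] − [v_1,v_5] + [v_1,v_3].
This gives a 9×3 integer matrix of rank 3; reducing to Smith normal form yields diagonal entries (1,1,1).

Reading off H_k = ker ∂_k / im ∂_{k+1}:

  H_0: rank C_0 − rank ∂_1 = 6 − 5 = 1, and the invariant factors of ∂_1 are all 1, so H_0 ≅ Z.
  H_1: rank ker ∂_1 − rank ∂_2 = (9 − 5) − 3 = 1, and the invariant factors of ∂_2 are all 1, so H_1 ≅ Z.
  H_2: rank ker ∂_2 − rank ∂_3 = (3 − 3) − 0 = 0, and there is no ∂_3, so H_2 ≅ 0.

Hence the Betti numbers are b_0 = 1, b_1 = 1, b_2 = 0.

b_0 = 1, b_1 = 1, b_2 = 0.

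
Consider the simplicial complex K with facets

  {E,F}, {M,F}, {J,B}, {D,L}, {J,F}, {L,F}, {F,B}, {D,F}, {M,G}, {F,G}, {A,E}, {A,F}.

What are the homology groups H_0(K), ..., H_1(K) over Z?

We work with the vertex ordering A < B < D < E < F < G < J < L < M. The simplices of K, each written with vertices in increasing order, are:

  0-simplices (9): A, B, D, E, F, G, J, L, M
  1-simplices (12): AE, AF, BF, BJ, DF, DL, EF, FG, FJ, FL, FM, GM

so the chain groups are C_0 ≅ Z^9, C_1 ≅ Z^12.

∂_1: C_1 → C_0 is given by ∂[p,q] = [q] − [p]. For instance
  ∂FM = M − F.
The resulting 9×12 matrix has rank 8, and its Smith normal form has invariant factors (1,1,1,1,1,1,1,1).

Now H_k = ker ∂_k / im ∂_{k+1}, so:

  H_0: rank C_0 − rank ∂_1 = 9 − 8 = 1, and the invariant factors of ∂_1 are all 1, so H_0 ≅ Z.
  H_1: rank ker ∂_1 − rank ∂_2 = (12 − 8) − 0 = 4, and there is no ∂_2, so H_1 ≅ Z^4.

As a check, the Euler characteristic is 9 − 12 = -3, which agrees with 1 − 4 = -3.

H_0 = Z,  H_1 = Z^4.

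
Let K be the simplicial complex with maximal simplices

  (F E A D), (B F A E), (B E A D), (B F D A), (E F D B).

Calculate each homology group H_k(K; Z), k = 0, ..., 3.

H_0 ≅ Z,  H_1 = 0,  H_2 = 0,  H_3 ≅ Z.

Fix the vertex order A < B < D < E < F and write every simplex with vertices in increasing order. Then dim K = 3 and the simplices of K are:

  0-simplices (5): A, B, D, E, F
  1-simplices (10): AB, AD, AE, AF, BD, BE, BF, DE, DF, EF
  2-simplices (10): ABD, ABE, ABF, ADE, ADF, AEF, BDE, BDF, BEF, DEF
  3-simplices (5): ABDE, ABDF, ABEF, ADEF, BDEF

Hence C_0 ≅ Z^5, C_1 ≅ Z^10, C_2 ≅ Z^10, C_3 ≅ Z^5.

The boundary map ∂_1: C_1 → C_0 maps an edge to its endpoints' difference, ∂[p,q] = q − p. For instance
  ∂BF = F − B.
The resulting 5×10 matrix has rank 4, and its Smith normal form has invariant factors (1,1,1,1).

The boundary map ∂_2: C_2 → C_1 sends each 2-simplex [p,q,r] to [q,r] − [p,r] + [p,q]. For instance
  ∂ABF = BF − AF + AB,
  ∂BDF = DF − BF + BD.
The 10×10 boundary matrix has rank 6 and Smith normal form diag(1,1,1,1,1,1).

Boundary ∂_3: C_3 → C_2 sends each 3-simplex σ to the alternating sum Σ_i (−1)^i (σ with its i-th vertex removed). For instance
  ∂BDEF = DEF − BEF + BDF − BDE,
  ∂ABDE = BDE − ADE + ABE − ABD.
The resulting 10×5 matrix has rank 4, and its Smith normal form has invariant factors (1,1,1,1).

Computing H_k = (kernel of ∂_k) / (image of ∂_{k+1}):

  H_0: rank C_0 − rank ∂_1 = 5 − 4 = 1, and the invariant factors of ∂_1 are all 1, so H_0 ≅ Z.
  H_1: rank ker ∂_1 − rank ∂_2 = (10 − 4) − 6 = 0, and the invariant factors of ∂_2 are all 1, so H_1 ≅ 0.
  H_2: rank ker ∂_2 − rank ∂_3 = (10 − 6) − 4 = 0, and the invariant factors of ∂_3 are all 1, so H_2 ≅ 0.
  H_3: rank ker ∂_3 − rank ∂_4 = (5 − 4) − 0 = 1, and there is no ∂_4, so H_3 ≅ Z.

As a check, the Euler characteristic is 5 − 10 + 10 − 5 = 0, which agrees with 1 − 0 + 0 − 1 = 0.
(K is a triangulation of the 3-sphere S^3.)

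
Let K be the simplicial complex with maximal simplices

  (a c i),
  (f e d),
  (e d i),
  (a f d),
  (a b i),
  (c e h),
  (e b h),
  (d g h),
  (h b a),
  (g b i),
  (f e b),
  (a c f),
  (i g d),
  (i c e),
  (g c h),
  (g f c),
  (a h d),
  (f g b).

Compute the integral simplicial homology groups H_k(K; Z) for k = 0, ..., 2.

We work with the vertex ordering a < b < c < d < e < f < g < h < i. The simplices of K, each written with vertices in increasing order, are:

  0-simplices (9): a, b, c, d, e, f, g, h, i
  1-simplices (27): ab, ac, ad, af, ah, ai, be, bf, bg, bh, bi, ce, cf, cg, ch, ci, de, df, dg, dh, di, ef, eh, ei, fg, gh, gi
  2-simplices (18): abh, abi, acf, aci, adf, adh, bef, beh, bfg, bgi, ceh, cei, cfg, cgh, def, dei, dgh, dgi

Hence C_0 ≅ Z^9, C_1 ≅ Z^27, C_2 ≅ Z^18.

Boundary ∂_1: C_1 → C_0 maps an edge to its endpoints' difference, ∂[p,q] = q − p. For instance
  ∂ac = c − a.
As a 9×27 matrix over Z this has rank 8, with invariant factors (1,1,1,1,1,1,1,1).

∂_2: C_2 → C_1 sends each 2-simplex [p,q,r] to [q,r] − [p,r] + [p,q]. For instance
  ∂bgi = gi − bi + bg,
  ∂bef = ef − bf + be.
The resulting 27×18 matrix has rank 17, and its Smith normal form has invariant factors (1,1,1,1,1,1,1,1,1,1,1,1,1,1,1,1,1).

Reading off H_k = ker ∂_k / im ∂_{k+1}:

  H_0: rank C_0 − rank ∂_1 = 9 − 8 = 1, and the invariant factors of ∂_1 are all 1, so H_0 = Z.
  H_1: rank ker ∂_1 − rank ∂_2 = (27 − 8) − 17 = 2, and the invariant factors of ∂_2 are all 1, so H_1 = Z^2.
  H_2: rank ker ∂_2 − rank ∂_3 = (18 − 17) − 0 = 1, and there is no ∂_3, so H_2 = Z.

H_0 = Z,  H_1 = Z^2,  H_2 = Z.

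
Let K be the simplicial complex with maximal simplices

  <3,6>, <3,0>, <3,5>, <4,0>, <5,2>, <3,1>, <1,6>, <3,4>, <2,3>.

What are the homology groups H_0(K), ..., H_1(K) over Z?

H_0 = Z,  H_1 = Z^3.

Take the total order 0 < 1 < 2 < 3 < 4 < 5 < 6 on the vertex set. Then K (dimension 1) consists of the simplices:

  0-simplices (7): [0], [1], [2], [3], [4], [5], [6]
  1-simplices (9): [0,3], [0,4], [1,3], [1,6], [2,3], [2,5], [3,4], [3,5], [3,6]

Hence C_0 ≅ Z^7, C_1 ≅ Z^9.

∂_1: C_1 → C_0 maps an edge to its endpoints' difference, ∂[p,q] = q − p.
This gives a 7×9 integer matrix of rank 6; reducing to Smith normal form yields diagonal entries (1,1,1,1,1,1).

Computing H_k = (kernel of ∂_k) / (image of ∂_{k+1}):

  H_0: rank C_0 − rank ∂_1 = 7 − 6 = 1, and the invariant factors of ∂_1 are all 1, so H_0 ≅ Z.
  H_1: rank ker ∂_1 − rank ∂_2 = (9 − 6) − 0 = 3, and there is no ∂_2, so H_1 ≅ Z^3.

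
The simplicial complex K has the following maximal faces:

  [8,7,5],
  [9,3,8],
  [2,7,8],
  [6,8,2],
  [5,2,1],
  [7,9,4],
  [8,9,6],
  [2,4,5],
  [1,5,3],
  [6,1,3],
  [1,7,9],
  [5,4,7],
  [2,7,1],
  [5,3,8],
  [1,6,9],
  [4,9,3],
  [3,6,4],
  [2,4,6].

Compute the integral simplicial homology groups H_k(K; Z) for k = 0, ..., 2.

Fix the vertex order 1 < 2 < 3 < 4 < 5 < 6 < 7 < 8 < 9 and write every simplex with vertices in increasing order. Then dim K = 2 and the simplices of K are:

  0-simplices (9): [1], [2], [3], [4], [5], [6], [7], [8], [9]
  1-simplices (27): (27 of them)
  2-simplices (18): [1,2,5], [1,2,7], [1,3,5], [1,3,6], [1,6,9], [1,7,9], [2,4,5], [2,4,6], [2,6,8], [2,7,8], [3,4,6], [3,4,9], [3,5,8], [3,8,9], [4,5,7], [4,7,9], [5,7,8], [6,8,9]

so the chain groups are C_0 ≅ Z^9, C_1 ≅ Z^27, C_2 ≅ Z^18.

Boundary ∂_1: C_1 → C_0 is given by ∂[p,q] = [q] − [p].
As a 9×27 matrix over Z this has rank 8, with invariant factors (1,1,1,1,1,1,1,1).

The boundary map ∂_2: C_2 → C_1 sends each 2-simplex [p,q,r] to [q,r] − [p,r] + [p,q]. For instance
  ∂[6,8,9] = [8,9] − [6,9] + [6,8],
  ∂[3,4,6] = [4,6] − [3,6] + [3,4].
As a 27×18 matrix over Z this has rank 18, with invariant factors (1,1,1,1,1,1,1,1,1,1,1,1,1,1,1,1,1,2).

Computing H_k = (kernel of ∂_k) / (image of ∂_{k+1}):

  H_0: rank C_0 − rank ∂_1 = 9 − 8 = 1, and the invariant factors of ∂_1 are all 1, so H_0 ≅ Z.
  H_1: rank ker ∂_1 − rank ∂_2 = (27 − 8) − 18 = 1, and ∂_2 has invariant factor 2 > 1, so H_1 ≅ Z ⊕ Z/2.
  H_2: rank ker ∂_2 − rank ∂_3 = (18 − 18) − 0 = 0, and there is no ∂_3, so H_2 ≅ 0.

H_0 = Z,  H_1 = Z ⊕ Z/2,  H_2 = 0.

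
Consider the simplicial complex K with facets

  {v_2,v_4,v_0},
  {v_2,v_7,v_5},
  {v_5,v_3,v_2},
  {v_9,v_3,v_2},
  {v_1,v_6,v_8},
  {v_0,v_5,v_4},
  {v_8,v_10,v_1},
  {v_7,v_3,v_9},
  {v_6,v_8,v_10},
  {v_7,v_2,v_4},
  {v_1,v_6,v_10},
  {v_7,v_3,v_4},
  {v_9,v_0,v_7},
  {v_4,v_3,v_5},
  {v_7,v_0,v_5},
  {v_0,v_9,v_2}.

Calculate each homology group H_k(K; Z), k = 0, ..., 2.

H_0 ≅ Z^2,  H_1 ≅ Z/2,  H_2 ≅ Z.

We work with the vertex ordering v_0 < v_1 < v_2 < v_3 < v_4 < v_5 < v_6 < v_7 < v_8 < v_9 < v_10. The simplices of K, each written with vertices in increasing order, are:

  0-simplices (11): [v_0], [v_1], [v_2], [v_3], [v_4], [v_5], [v_6], [v_7], [v_8], [v_9], [v_10]
  1-simplices (24): (24 of them)
  2-simplices (16): (16 of them)

so the chain groups are C_0 ≅ Z^11, C_1 ≅ Z^24, C_2 ≅ Z^16.

∂_1: C_1 → C_0 sends each edge [p,q] (with p < q) to q − p.
As a 11×24 matrix over Z this has rank 9, with invariant factors (1,1,1,1,1,1,1,1,1).

∂_2: C_2 → C_1 acts by ∂[p,q,r] = [q,r] − [p,r] + [p,q]. For instance
  ∂[v_0,v_4,v_5] = [v_4,v_5] − [v_0,v_5] + [v_0,v_4],
  ∂[v_2,v_4,v_7] = [v_4,v_7] − [v_2,v_7] + [v_2,v_4].
As a 24×16 matrix over Z this has rank 15, with invariant factors (1,1,1,1,1,1,1,1,1,1,1,1,1,1,2).

Reading off H_k = ker ∂_k / im ∂_{k+1}:

  H_0: rank C_0 − rank ∂_1 = 11 − 9 = 2, and the invariant factors of ∂_1 are all 1, so H_0 = Z^2.
  H_1: rank ker ∂_1 − rank ∂_2 = (24 − 9) − 15 = 0, and ∂_2 has invariant factor 2 > 1, so H_1 = Z/2.
  H_2: rank ker ∂_2 − rank ∂_3 = (16 − 15) − 0 = 1, and there is no ∂_3, so H_2 = Z.

As a check, the Euler characteristic is 11 − 24 + 16 = 3, which agrees with 2 − 0 + 1 = 3.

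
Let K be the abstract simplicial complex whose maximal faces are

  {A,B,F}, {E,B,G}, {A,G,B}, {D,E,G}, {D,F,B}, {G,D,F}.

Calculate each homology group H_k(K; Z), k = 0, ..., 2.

H_0 = Z,  H_1 = Z,  H_2 = 0.

We work with the vertex ordering A < B < D < E < F < G. The simplices of K, each written with vertices in increasing order, are:

  0-simplices (6): A, B, D, E, F, G
  1-simplices (12): AB, AF, AG, BD, BE, BF, BG, DE, DF, DG, EG, FG
  2-simplices (6): ABF, ABG, BDF, BEG, DEG, DFG

Hence C_0 ≅ Z^6, C_1 ≅ Z^12, C_2 ≅ Z^6.

The boundary map ∂_1: C_1 → C_0 maps an edge to its endpoints' difference, ∂[p,q] = q − p. For instance
  ∂BG = G − B.
As a 6×12 matrix over Z this has rank 5, with invariant factors (1,1,1,1,1).

Boundary ∂_2: C_2 → C_1 maps a triangle to the signed sum of its edges. For instance
  ∂ABG = BG − AG + AB,
  ∂DFG = FG − DG + DF.
This gives a 12×6 integer matrix of rank 6; reducing to Smith normal form yields diagonal entries (1,1,1,1,1,1).

Reading off H_k = ker ∂_k / im ∂_{k+1}:

  H_0: rank C_0 − rank ∂_1 = 6 − 5 = 1, and the invariant factors of ∂_1 are all 1, so H_0 = Z.
  H_1: rank ker ∂_1 − rank ∂_2 = (12 − 5) − 6 = 1, and the invariant factors of ∂_2 are all 1, so H_1 = Z.
  H_2: rank ker ∂_2 − rank ∂_3 = (6 − 6) − 0 = 0, and there is no ∂_3, so H_2 = 0.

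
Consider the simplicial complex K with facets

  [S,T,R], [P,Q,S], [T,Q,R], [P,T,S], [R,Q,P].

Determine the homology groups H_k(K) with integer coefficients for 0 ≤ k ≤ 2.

H_0 ≅ Z,  H_1 ≅ Z,  H_2 = 0.

Take the total order P < Q < R < S < T on the vertex set. Then K (dimension 2) consists of the simplices:

  0-simplices (5): P, Q, R, S, T
  1-simplices (10): PQ, PR, PS, PT, QR, QS, QT, RS, RT, ST
  2-simplices (5): PQR, PQS, PST, QRT, RST

Hence C_0 ≅ Z^5, C_1 ≅ Z^10, C_2 ≅ Z^5.

The boundary map ∂_1: C_1 → C_0 sends each edge [p,q] (with p < q) to q − p. For instance
  ∂ST = T − S.
As a 5×10 matrix over Z this has rank 4, with invariant factors (1,1,1,1).

∂_2: C_2 → C_1 sends each 2-simplex [p,q,r] to [q,r] − [p,r] + [p,q]. For instance
  ∂QRT = RT − QT + QR,
  ∂PST = ST − PT + PS.
The resulting 10×5 matrix has rank 5, and its Smith normal form has invariant factors (1,1,1,1,1).

Reading off H_k = ker ∂_k / im ∂_{k+1}:

  H_0: rank C_0 − rank ∂_1 = 5 − 4 = 1, and the invariant factors of ∂_1 are all 1, so H_0 ≅ Z.
  H_1: rank ker ∂_1 − rank ∂_2 = (10 − 4) − 5 = 1, and the invariant factors of ∂_2 are all 1, so H_1 ≅ Z.
  H_2: rank ker ∂_2 − rank ∂_3 = (5 − 5) − 0 = 0, and there is no ∂_3, so H_2 ≅ 0.

As a check, the Euler characteristic is 5 − 10 + 5 = 0, which agrees with 1 − 1 + 0 = 0.
(K is a triangulation of the Möbius band.)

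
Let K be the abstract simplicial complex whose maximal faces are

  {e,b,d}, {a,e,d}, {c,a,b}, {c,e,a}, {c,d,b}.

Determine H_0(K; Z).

H_0 ≅ Z.

Fix the vertex order a < b < c < d < e and write every simplex with vertices in increasing order. Then dim K = 2 and the simplices of K are:

  0-simplices (5): a, b, c, d, e
  1-simplices (10): ab, ac, ad, ae, bc, bd, be, cd, ce, de
  2-simplices (5): abc, ace, ade, bcd, bde

so the chain groups are C_0 ≅ Z^5, C_1 ≅ Z^10, C_2 ≅ Z^5.

∂_1: C_1 → C_0 is given by ∂[p,q] = [q] − [p].
The 5×10 boundary matrix has rank 4 and Smith normal form diag(1,1,1,1).

∂_2: C_2 → C_1 maps a triangle to the signed sum of its edges. For instance
  ∂abc = bc − ac + ab,
  ∂ace = ce − ae + ac.
The 10×5 boundary matrix has rank 5 and Smith normal form diag(1,1,1,1,1).

Now H_k = ker ∂_k / im ∂_{k+1}, so:

  H_0: rank C_0 − rank ∂_1 = 5 − 4 = 1, and the invariant factors of ∂_1 are all 1, so H_0 ≅ Z.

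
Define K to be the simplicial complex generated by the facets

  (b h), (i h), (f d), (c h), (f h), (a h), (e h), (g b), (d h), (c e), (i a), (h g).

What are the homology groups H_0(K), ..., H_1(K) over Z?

Fix the vertex order a < b < c < d < e < f < g < h < i and write every simplex with vertices in increasing order. Then dim K = 1 and the simplices of K are:

  0-simplices (9): a, b, c, d, e, f, g, h, i
  1-simplices (12): ah, ai, bg, bh, ce, ch, df, dh, eh, fh, gh, hi

Hence C_0 ≅ Z^9, C_1 ≅ Z^12.

The boundary map ∂_1: C_1 → C_0 maps an edge to its endpoints' difference, ∂[p,q] = q − p.
This gives a 9×12 integer matrix of rank 8; reducing to Smith normal form yields diagonal entries (1,1,1,1,1,1,1,1).

Now H_k = ker ∂_k / im ∂_{k+1}, so:

  H_0: rank C_0 − rank ∂_1 = 9 − 8 = 1, and the invariant factors of ∂_1 are all 1, so H_0 ≅ Z.
  H_1: rank ker ∂_1 − rank ∂_2 = (12 − 8) − 0 = 4, and there is no ∂_2, so H_1 ≅ Z^4.

H_0 = Z,  H_1 = Z^4.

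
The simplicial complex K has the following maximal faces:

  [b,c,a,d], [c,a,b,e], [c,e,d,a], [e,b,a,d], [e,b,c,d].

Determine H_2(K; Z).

Order the vertices as a < b < c < d < e. Listing each simplex with vertices in this order, K has dimension 3 with simplices:

  0-simplices (5): a, b, c, d, e
  1-simplices (10): ab, ac, ad, ae, bc, bd, be, cd, ce, de
  2-simplices (10): abc, abd, abe, acd, ace, ade, bcd, bce, bde, cde
  3-simplices (5): abcd, abce, abde, acde, bcde

giving chain groups C_0 ≅ Z^5, C_1 ≅ Z^10, C_2 ≅ Z^10, C_3 ≅ Z^5.

The boundary map ∂_1: C_1 → C_0 sends each edge [p,q] (with p < q) to q − p. For instance
  ∂ab = b − a.
The resulting 5×10 matrix has rank 4, and its Smith normal form has invariant factors (1,1,1,1).

The boundary map ∂_2: C_2 → C_1 maps a triangle to the signed sum of its edges. For instance
  ∂cde = de − ce + cd,
  ∂abc = bc − ac + ab.
This gives a 10×10 integer matrix of rank 6; reducing to Smith normal form yields diagonal entries (1,1,1,1,1,1).

Boundary ∂_3: C_3 → C_2 sends each 3-simplex σ to the alternating sum Σ_i (−1)^i (σ with its i-th vertex removed). For instance
  ∂abde = bde − ade + abe − abd,
  ∂bcde = cde − bde + bce − bcd.
The 10×5 boundary matrix has rank 4 and Smith normal form diag(1,1,1,1).

Reading off H_k = ker ∂_k / im ∂_{k+1}:

  H_2: rank ker ∂_2 − rank ∂_3 = (10 − 6) − 4 = 0, and the invariant factors of ∂_3 are all 1, so H_2 ≅ 0.

(K is a triangulation of the 3-sphere S^3.)

H_2 ≅ 0.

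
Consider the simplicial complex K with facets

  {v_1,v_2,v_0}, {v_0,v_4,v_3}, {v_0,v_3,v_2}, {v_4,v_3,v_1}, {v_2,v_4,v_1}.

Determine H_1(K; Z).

Fix the vertex order v_0 < v_1 < v_2 < v_3 < v_4 and write every simplex with vertices in increasing order. Then dim K = 2 and the simplices of K are:

  0-simplices (5): [v_0], [v_1], [v_2], [v_3], [v_4]
  1-simplices (10): [v_0,v_1], [v_0,v_2], [v_0,v_3], [v_0,v_4], [v_1,v_2], [v_1,v_3], [v_1,v_4], [v_2,v_3], [v_2,v_4], [v_3,v_4]
  2-simplices (5): [v_0,v_1,v_2], [v_0,v_2,v_3], [v_0,v_3,v_4], [v_1,v_2,v_4], [v_1,v_3,v_4]

Hence C_0 ≅ Z^5, C_1 ≅ Z^10, C_2 ≅ Z^5.

The boundary map ∂_1: C_1 → C_0 maps an edge to its endpoints' difference, ∂[p,q] = q − p. For instance
  ∂[v_0,v_2] = [v_2] − [v_0].
This gives a 5×10 integer matrix of rank 4; reducing to Smith normal form yields diagonal entries (1,1,1,1).

Boundary ∂_2: C_2 → C_1 maps a triangle to the signed sum of its edges. For instance
  ∂[v_0,v_2,v_3] = [v_2,v_3] − [v_0,v_3] + [v_0,v_2],
  ∂[v_0,v_3,v_4] = [v_3,v_4] − [v_0,v_4] + [v_0,v_3].
The resulting 10×5 matrix has rank 5, and its Smith normal form has invariant factors (1,1,1,1,1).

From H_k ≅ ker(∂_k) / im(∂_{k+1}) we obtain:

  H_1: rank ker ∂_1 − rank ∂_2 = (10 − 4) − 5 = 1, and the invariant factors of ∂_2 are all 1, so H_1 = Z.

H_1 ≅ Z.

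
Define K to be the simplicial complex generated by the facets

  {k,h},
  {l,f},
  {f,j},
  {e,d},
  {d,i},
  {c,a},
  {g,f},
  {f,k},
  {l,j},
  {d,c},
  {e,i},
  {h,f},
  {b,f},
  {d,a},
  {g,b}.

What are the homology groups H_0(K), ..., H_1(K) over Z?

H_0 ≅ Z^2,  H_1 ≅ Z^5.

Take the total order a < b < c < d < e < f < g < h < i < j < k < l on the vertex set. Then K (dimension 1) consists of the simplices:

  0-simplices (12): a, b, c, d, e, f, g, h, i, j, k, l
  1-simplices (15): ac, ad, bf, bg, cd, de, di, ei, fg, fh, fj, fk, fl, hk, jl

giving chain groups C_0 ≅ Z^12, C_1 ≅ Z^15.

∂_1: C_1 → C_0 maps an edge to its endpoints' difference, ∂[p,q] = q − p. For instance
  ∂ei = i − e.
As a 12×15 matrix over Z this has rank 10, with invariant factors (1,1,1,1,1,1,1,1,1,1).

Computing H_k = (kernel of ∂_k) / (image of ∂_{k+1}):

  H_0: rank C_0 − rank ∂_1 = 12 − 10 = 2, and the invariant factors of ∂_1 are all 1, so H_0 ≅ Z^2.
  H_1: rank ker ∂_1 − rank ∂_2 = (15 − 10) − 0 = 5, and there is no ∂_2, so H_1 ≅ Z^5.

As a check, the Euler characteristic is 12 − 15 = -3, which agrees with 2 − 5 = -3.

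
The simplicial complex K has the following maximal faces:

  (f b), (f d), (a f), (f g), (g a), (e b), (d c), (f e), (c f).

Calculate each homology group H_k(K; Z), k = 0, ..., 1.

H_0 ≅ Z,  H_1 ≅ Z^3.

We work with the vertex ordering a < b < c < d < e < f < g. The simplices of K, each written with vertices in increasing order, are:

  0-simplices (7): a, b, c, d, e, f, g
  1-simplices (9): af, ag, be, bf, cd, cf, df, ef, fg

Hence C_0 ≅ Z^7, C_1 ≅ Z^9.

Boundary ∂_1: C_1 → C_0 is given by ∂[p,q] = [q] − [p]. For instance
  ∂ag = g − a.
As a 7×9 matrix over Z this has rank 6, with invariant factors (1,1,1,1,1,1).

From H_k ≅ ker(∂_k) / im(∂_{k+1}) we obtain:

  H_0: rank C_0 − rank ∂_1 = 7 − 6 = 1, and the invariant factors of ∂_1 are all 1, so H_0 = Z.
  H_1: rank ker ∂_1 − rank ∂_2 = (9 − 6) − 0 = 3, and there is no ∂_2, so H_1 = Z^3.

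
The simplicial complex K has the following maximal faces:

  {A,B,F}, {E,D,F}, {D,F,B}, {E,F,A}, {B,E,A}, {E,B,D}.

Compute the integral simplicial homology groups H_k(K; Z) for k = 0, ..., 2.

H_0 ≅ Z,  H_1 = 0,  H_2 ≅ Z.

Take the total order A < B < D < E < F on the vertex set. Then K (dimension 2) consists of the simplices:

  0-simplices (5): A, B, D, E, F
  1-simplices (9): AB, AE, AF, BD, BE, BF, DE, DF, EF
  2-simplices (6): ABE, ABF, AEF, BDE, BDF, DEF

so the chain groups are C_0 ≅ Z^5, C_1 ≅ Z^9, C_2 ≅ Z^6.

The boundary map ∂_1: C_1 → C_0 maps an edge to its endpoints' difference, ∂[p,q] = q − p. For instance
  ∂BE = E − B.
As a 5×9 matrix over Z this has rank 4, with invariant factors (1,1,1,1).

The boundary map ∂_2: C_2 → C_1 sends each 2-simplex [p,q,r] to [q,r] − [p,r] + [p,q]. For instance
  ∂AEF = EF − AF + AE,
  ∂BDE = DE − BE + BD.
As a 9×6 matrix over Z this has rank 5, with invariant factors (1,1,1,1,1).

Now H_k = ker ∂_k / im ∂_{k+1}, so:

  H_0: rank C_0 − rank ∂_1 = 5 − 4 = 1, and the invariant factors of ∂_1 are all 1, so H_0 ≅ Z.
  H_1: rank ker ∂_1 − rank ∂_2 = (9 − 4) − 5 = 0, and the invariant factors of ∂_2 are all 1, so H_1 ≅ 0.
  H_2: rank ker ∂_2 − rank ∂_3 = (6 − 5) − 0 = 1, and there is no ∂_3, so H_2 ≅ Z.

As a check, the Euler characteristic is 5 − 9 + 6 = 2, which agrees with 1 − 0 + 1 = 2.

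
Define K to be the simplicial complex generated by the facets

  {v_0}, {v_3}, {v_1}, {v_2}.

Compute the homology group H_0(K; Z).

K has 4 vertices.
rank ∂_0 = 0, rank ∂_1 = 0 ⇒ b_0 = 4 − 0 − 0 = 4. So H_0 = Z^4.

H_0 = Z^4.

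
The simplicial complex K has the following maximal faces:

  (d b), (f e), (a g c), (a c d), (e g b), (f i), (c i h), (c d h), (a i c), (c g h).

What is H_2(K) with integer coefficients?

H_2 ≅ 0.

K has 9 vertices, 17 edges, 7 triangles.
rank ∂_2 = 7, rank ∂_3 = 0 ⇒ b_2 = 7 − 7 − 0 = 0. So H_2 ≅ 0.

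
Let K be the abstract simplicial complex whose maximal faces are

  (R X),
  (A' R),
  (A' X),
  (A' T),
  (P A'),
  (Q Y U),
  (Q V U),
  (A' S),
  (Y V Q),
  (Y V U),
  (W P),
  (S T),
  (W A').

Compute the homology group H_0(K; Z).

Fix the vertex order P < Q < R < S < T < U < V < W < X < Y < A' and write every simplex with vertices in increasing order. Then dim K = 2 and the simplices of K are:

  0-simplices (11): [P], [Q], [R], [S], [T], [U], [V], [W], [X], [Y], [A']
  1-simplices (15): [P,W], [P,A'], [Q,U], [Q,V], [Q,Y], [R,X], [R,A'], [S,T], [S,A'], [T,A'], [U,V], [U,Y], [V,Y], [W,A'], [X,A']
  2-simplices (4): [Q,U,V], [Q,U,Y], [Q,V,Y], [U,V,Y]

giving chain groups C_0 ≅ Z^11, C_1 ≅ Z^15, C_2 ≅ Z^4.

∂_1: C_1 → C_0 is given by ∂[p,q] = [q] − [p]. For instance
  ∂[W,A'] = [A'] − [W].
As a 11×15 matrix over Z this has rank 9, with invariant factors (1,1,1,1,1,1,1,1,1).

Boundary ∂_2: C_2 → C_1 sends each 2-simplex [p,q,r] to [q,r] − [p,r] + [p,q]. For instance
  ∂[Q,U,V] = [U,V] − [Q,V] + [Q,U],
  ∂[Q,U,Y] = [U,Y] − [Q,Y] + [Q,U].
The 15×4 boundary matrix has rank 3 and Smith normal form diag(1,1,1).

Computing H_k = (kernel of ∂_k) / (image of ∂_{k+1}):

  H_0: rank C_0 − rank ∂_1 = 11 − 9 = 2, and the invariant factors of ∂_1 are all 1, so H_0 ≅ Z^2.

H_0 = Z^2.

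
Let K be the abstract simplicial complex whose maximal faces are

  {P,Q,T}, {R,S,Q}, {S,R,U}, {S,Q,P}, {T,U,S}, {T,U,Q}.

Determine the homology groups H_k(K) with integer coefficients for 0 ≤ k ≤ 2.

H_0 ≅ Z,  H_1 ≅ Z,  H_2 = 0.

Order the vertices as P < Q < R < S < T < U. Listing each simplex with vertices in this order, K has dimension 2 with simplices:

  0-simplices (6): P, Q, R, S, T, U
  1-simplices (12): PQ, PS, PT, QR, QS, QT, QU, RS, RU, ST, SU, TU
  2-simplices (6): PQS, PQT, QRS, QTU, RSU, STU

so the chain groups are C_0 ≅ Z^6, C_1 ≅ Z^12, C_2 ≅ Z^6.

∂_1: C_1 → C_0 sends each edge [p,q] (with p < q) to q − p. For instance
  ∂QU = U − Q.
This gives a 6×12 integer matrix of rank 5; reducing to Smith normal form yields diagonal entries (1,1,1,1,1).

The boundary map ∂_2: C_2 → C_1 sends each 2-simplex [p,q,r] to [q,r] − [p,r] + [p,q]. For instance
  ∂STU = TU − SU + ST,
  ∂QRS = RS − QS + QR.
As a 12×6 matrix over Z this has rank 6, with invariant factors (1,1,1,1,1,1).

Now H_k = ker ∂_k / im ∂_{k+1}, so:

  H_0: rank C_0 − rank ∂_1 = 6 − 5 = 1, and the invariant factors of ∂_1 are all 1, so H_0 = Z.
  H_1: rank ker ∂_1 − rank ∂_2 = (12 − 5) − 6 = 1, and the invariant factors of ∂_2 are all 1, so H_1 = Z.
  H_2: rank ker ∂_2 − rank ∂_3 = (6 − 6) − 0 = 0, and there is no ∂_3, so H_2 = 0.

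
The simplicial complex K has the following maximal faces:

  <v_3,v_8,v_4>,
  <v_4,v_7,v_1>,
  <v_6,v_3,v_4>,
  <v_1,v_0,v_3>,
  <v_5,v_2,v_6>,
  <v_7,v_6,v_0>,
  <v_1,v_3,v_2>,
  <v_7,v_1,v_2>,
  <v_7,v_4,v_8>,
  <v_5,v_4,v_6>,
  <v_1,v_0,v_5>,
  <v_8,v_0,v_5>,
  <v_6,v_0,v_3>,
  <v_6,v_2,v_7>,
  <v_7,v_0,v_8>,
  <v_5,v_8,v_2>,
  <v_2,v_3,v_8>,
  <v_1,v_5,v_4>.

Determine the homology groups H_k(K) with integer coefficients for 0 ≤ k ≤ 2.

H_0 ≅ Z,  H_1 ≅ Z^2,  H_2 ≅ Z.

Take the total order v_0 < v_1 < v_2 < v_3 < v_4 < v_5 < v_6 < v_7 < v_8 on the vertex set. Then K (dimension 2) consists of the simplices:

  0-simplices (9): [v_0], [v_1], [v_2], [v_3], [v_4], [v_5], [v_6], [v_7], [v_8]
  1-simplices (27): (27 of them)
  2-simplices (18): (18 of them)

Hence C_0 ≅ Z^9, C_1 ≅ Z^27, C_2 ≅ Z^18.

Boundary ∂_1: C_1 → C_0 maps an edge to its endpoints' difference, ∂[p,q] = q − p.
This gives a 9×27 integer matrix of rank 8; reducing to Smith normal form yields diagonal entries (1,1,1,1,1,1,1,1).

Boundary ∂_2: C_2 → C_1 maps a triangle to the signed sum of its edges. For instance
  ∂[v_1,v_4,v_7] = [v_4,v_7] − [v_1,v_7] + [v_1,v_4],
  ∂[v_2,v_3,v_8] = [v_3,v_8] − [v_2,v_8] + [v_2,v_3].
The 27×18 boundary matrix has rank 17 and Smith normal form diag(1,1,1,1,1,1,1,1,1,1,1,1,1,1,1,1,1).

Now H_k = ker ∂_k / im ∂_{k+1}, so:

  H_0: rank C_0 − rank ∂_1 = 9 − 8 = 1, and the invariant factors of ∂_1 are all 1, so H_0 ≅ Z.
  H_1: rank ker ∂_1 − rank ∂_2 = (27 − 8) − 17 = 2, and the invariant factors of ∂_2 are all 1, so H_1 ≅ Z^2.
  H_2: rank ker ∂_2 − rank ∂_3 = (18 − 17) − 0 = 1, and there is no ∂_3, so H_2 ≅ Z.

As a check, the Euler characteristic is 9 − 27 + 18 = 0, which agrees with 1 − 2 + 1 = 0.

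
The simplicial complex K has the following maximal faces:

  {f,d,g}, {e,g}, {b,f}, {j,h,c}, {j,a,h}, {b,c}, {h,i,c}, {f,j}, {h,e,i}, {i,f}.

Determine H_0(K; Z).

H_0 = Z.

Order the vertices as a < b < c < d < e < f < g < h < i < j. Listing each simplex with vertices in this order, K has dimension 2 with simplices:

  0-simplices (10): a, b, c, d, e, f, g, h, i, j
  1-simplices (17): ah, aj, bc, bf, ch, ci, cj, df, dg, eg, eh, ei, fg, fi, fj, hi, hj
  2-simplices (5): ahj, chi, chj, dfg, ehi

Hence C_0 ≅ Z^10, C_1 ≅ Z^17, C_2 ≅ Z^5.

The boundary map ∂_1: C_1 → C_0 is given by ∂[p,q] = [q] − [p]. For instance
  ∂hi = i − h.
As a 10×17 matrix over Z this has rank 9, with invariant factors (1,1,1,1,1,1,1,1,1).

∂_2: C_2 → C_1 maps a triangle to the signed sum of its edges. For instance
  ∂dfg = fg − dg + df,
  ∂ehi = hi − ei + eh.
As a 17×5 matrix over Z this has rank 5, with invariant factors (1,1,1,1,1).

Now H_k = ker ∂_k / im ∂_{k+1}, so:

  H_0: rank C_0 − rank ∂_1 = 10 − 9 = 1, and the invariant factors of ∂_1 are all 1, so H_0 = Z.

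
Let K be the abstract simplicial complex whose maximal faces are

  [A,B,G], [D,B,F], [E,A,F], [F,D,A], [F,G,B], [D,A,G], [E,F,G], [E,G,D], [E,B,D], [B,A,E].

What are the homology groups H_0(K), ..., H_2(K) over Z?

H_0 ≅ Z,  H_1 ≅ Z/2,  H_2 = 0.

We work with the vertex ordering A < B < D < E < F < G. The simplices of K, each written with vertices in increasing order, are:

  0-simplices (6): A, B, D, E, F, G
  1-simplices (15): AB, AD, AE, AF, AG, BD, BE, BF, BG, DE, DF, DG, EF, EG, FG
  2-simplices (10): ABE, ABG, ADF, ADG, AEF, BDE, BDF, BFG, DEG, EFG

giving chain groups C_0 ≅ Z^6, C_1 ≅ Z^15, C_2 ≅ Z^10.

The boundary map ∂_1: C_1 → C_0 sends each edge [p,q] (with p < q) to q − p.
The resulting 6×15 matrix has rank 5, and its Smith normal form has invariant factors (1,1,1,1,1).

Boundary ∂_2: C_2 → C_1 sends each 2-simplex [p,q,r] to [q,r] − [p,r] + [p,q]. For instance
  ∂BFG = FG − BG + BF,
  ∂ADG = DG − AG + AD.
The 15×10 boundary matrix has rank 10 and Smith normal form diag(1,1,1,1,1,1,1,1,1,2).

From H_k ≅ ker(∂_k) / im(∂_{k+1}) we obtain:

  H_0: rank C_0 − rank ∂_1 = 6 − 5 = 1, and the invariant factors of ∂_1 are all 1, so H_0 = Z.
  H_1: rank ker ∂_1 − rank ∂_2 = (15 − 5) − 10 = 0, and ∂_2 has invariant factor 2 > 1, so H_1 = Z/2.
  H_2: rank ker ∂_2 − rank ∂_3 = (10 − 10) − 0 = 0, and there is no ∂_3, so H_2 = 0.

As a check, the Euler characteristic is 6 − 15 + 10 = 1, which agrees with 1 − 0 + 0 = 1.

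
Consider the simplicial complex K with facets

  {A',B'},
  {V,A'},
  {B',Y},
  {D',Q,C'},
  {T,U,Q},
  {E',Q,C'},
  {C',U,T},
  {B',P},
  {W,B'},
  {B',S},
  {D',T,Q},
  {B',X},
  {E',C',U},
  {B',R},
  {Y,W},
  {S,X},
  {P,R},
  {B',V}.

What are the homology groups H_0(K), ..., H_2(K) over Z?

H_0 = Z^2,  H_1 = Z^5,  H_2 = 0.

K has 15 vertices, 24 edges, 6 triangles.
rank ∂_0 = 0, rank ∂_1 = 13 ⇒ b_0 = 15 − 0 − 13 = 2; all invariant factors of ∂_1 are 1 so no torsion. So H_0 ≅ Z^2.
rank ∂_1 = 13, rank ∂_2 = 6 ⇒ b_1 = 24 − 13 − 6 = 5; all invariant factors of ∂_2 are 1 so no torsion. So H_1 ≅ Z^5.
rank ∂_2 = 6, rank ∂_3 = 0 ⇒ b_2 = 6 − 6 − 0 = 0. So H_2 ≅ 0.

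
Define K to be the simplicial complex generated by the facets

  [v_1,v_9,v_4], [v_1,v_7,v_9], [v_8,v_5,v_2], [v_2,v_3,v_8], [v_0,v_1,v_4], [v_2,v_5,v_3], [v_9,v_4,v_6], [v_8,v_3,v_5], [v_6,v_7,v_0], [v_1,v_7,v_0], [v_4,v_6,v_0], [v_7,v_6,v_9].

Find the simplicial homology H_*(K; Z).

We work with the vertex ordering v_0 < v_1 < v_2 < v_3 < v_4 < v_5 < v_6 < v_7 < v_8 < v_9. The simplices of K, each written with vertices in increasing order, are:

  0-simplices (10): [v_0], [v_1], [v_2], [v_3], [v_4], [v_5], [v_6], [v_7], [v_8], [v_9]
  1-simplices (18): (18 of them)
  2-simplices (12): (12 of them)

so the chain groups are C_0 ≅ Z^10, C_1 ≅ Z^18, C_2 ≅ Z^12.

Boundary ∂_1: C_1 → C_0 maps an edge to its endpoints' difference, ∂[p,q] = q − p.
As a 10×18 matrix over Z this has rank 8, with invariant factors (1,1,1,1,1,1,1,1).

∂_2: C_2 → C_1 acts by ∂[p,q,r] = [q,r] − [p,r] + [p,q]. For instance
  ∂[v_2,v_3,v_8] = [v_3,v_8] − [v_2,v_8] + [v_2,v_3],
  ∂[v_0,v_1,v_7] = [v_1,v_7] − [v_0,v_7] + [v_0,v_1].
As a 18×12 matrix over Z this has rank 10, with invariant factors (1,1,1,1,1,1,1,1,1,1).

From H_k ≅ ker(∂_k) / im(∂_{k+1}) we obtain:

  H_0: rank C_0 − rank ∂_1 = 10 − 8 = 2, and the invariant factors of ∂_1 are all 1, so H_0 = Z^2.
  H_1: rank ker ∂_1 − rank ∂_2 = (18 − 8) − 10 = 0, and the invariant factors of ∂_2 are all 1, so H_1 = 0.
  H_2: rank ker ∂_2 − rank ∂_3 = (12 − 10) − 0 = 2, and there is no ∂_3, so H_2 = Z^2.

As a check, the Euler characteristic is 10 − 18 + 12 = 4, which agrees with 2 − 0 + 2 = 4.

H_0 ≅ Z^2,  H_1 = 0,  H_2 ≅ Z^2.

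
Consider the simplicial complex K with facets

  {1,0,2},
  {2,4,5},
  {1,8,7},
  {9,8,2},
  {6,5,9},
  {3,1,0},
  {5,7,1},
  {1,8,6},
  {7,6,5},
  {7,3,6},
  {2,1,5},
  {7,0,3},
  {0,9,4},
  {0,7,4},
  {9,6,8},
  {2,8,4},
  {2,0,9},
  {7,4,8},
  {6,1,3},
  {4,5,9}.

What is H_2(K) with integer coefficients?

H_2 = 0.

Fix the vertex order 0 < 1 < 2 < 3 < 4 < 5 < 6 < 7 < 8 < 9 and write every simplex with vertices in increasing order. Then dim K = 2 and the simplices of K are:

  0-simplices (10): [0], [1], [2], [3], [4], [5], [6], [7], [8], [9]
  1-simplices (30): (30 of them)
  2-simplices (20): (20 of them)

Hence C_0 ≅ Z^10, C_1 ≅ Z^30, C_2 ≅ Z^20.

∂_1: C_1 → C_0 maps an edge to its endpoints' difference, ∂[p,q] = q − p.
The resulting 10×30 matrix has rank 9, and its Smith normal form has invariant factors (1,1,1,1,1,1,1,1,1).

The boundary map ∂_2: C_2 → C_1 sends each 2-simplex [p,q,r] to [q,r] − [p,r] + [p,q]. For instance
  ∂[0,4,9] = [4,9] − [0,9] + [0,4],
  ∂[2,4,8] = [4,8] − [2,8] + [2,4].
This gives a 30×20 integer matrix of rank 20; reducing to Smith normal form yields diagonal entries (1,1,1,1,1,1,1,1,1,1,1,1,1,1,1,1,1,1,1,2).

Now H_k = ker ∂_k / im ∂_{k+1}, so:

  H_2: rank ker ∂_2 − rank ∂_3 = (20 − 20) − 0 = 0, and there is no ∂_3, so H_2 = 0.

(K is a triangulation of the Klein bottle.)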